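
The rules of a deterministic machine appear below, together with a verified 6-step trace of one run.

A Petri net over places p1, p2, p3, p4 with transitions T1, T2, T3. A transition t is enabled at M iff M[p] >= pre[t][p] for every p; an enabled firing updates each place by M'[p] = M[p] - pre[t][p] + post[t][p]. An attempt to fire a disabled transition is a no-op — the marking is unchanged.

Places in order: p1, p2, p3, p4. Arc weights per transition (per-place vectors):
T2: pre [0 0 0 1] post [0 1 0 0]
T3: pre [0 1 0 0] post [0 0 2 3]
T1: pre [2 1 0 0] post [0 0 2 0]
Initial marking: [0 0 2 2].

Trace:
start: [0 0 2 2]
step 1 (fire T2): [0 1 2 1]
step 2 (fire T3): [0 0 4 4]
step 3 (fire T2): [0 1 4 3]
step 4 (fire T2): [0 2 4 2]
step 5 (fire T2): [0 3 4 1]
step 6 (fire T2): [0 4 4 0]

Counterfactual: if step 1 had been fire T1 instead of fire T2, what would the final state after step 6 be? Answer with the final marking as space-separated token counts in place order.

0 2 2 0

(re-executing from step 1 with the substitution; state before step 1: [0 0 2 2])
step 1 (fire T1): [0 0 2 2]
step 2 (fire T3): [0 0 2 2]
step 3 (fire T2): [0 1 2 1]
step 4 (fire T2): [0 2 2 0]
step 5 (fire T2): [0 2 2 0]
step 6 (fire T2): [0 2 2 0]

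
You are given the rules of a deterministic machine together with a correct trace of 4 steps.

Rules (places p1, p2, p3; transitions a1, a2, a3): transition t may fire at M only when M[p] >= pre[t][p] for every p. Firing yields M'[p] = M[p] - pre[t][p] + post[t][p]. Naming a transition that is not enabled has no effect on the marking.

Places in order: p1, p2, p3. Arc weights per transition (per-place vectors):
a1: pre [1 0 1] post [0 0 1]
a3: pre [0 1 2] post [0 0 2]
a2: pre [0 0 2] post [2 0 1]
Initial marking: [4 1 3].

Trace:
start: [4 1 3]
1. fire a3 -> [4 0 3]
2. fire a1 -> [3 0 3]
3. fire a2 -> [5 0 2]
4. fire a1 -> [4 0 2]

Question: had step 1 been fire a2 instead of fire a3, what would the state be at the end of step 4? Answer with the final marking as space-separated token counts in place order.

(re-executing from step 1 with the substitution; state before step 1: [4 1 3])
1. fire a2 -> [6 1 2]
2. fire a1 -> [5 1 2]
3. fire a2 -> [7 1 1]
4. fire a1 -> [6 1 1]

6 1 1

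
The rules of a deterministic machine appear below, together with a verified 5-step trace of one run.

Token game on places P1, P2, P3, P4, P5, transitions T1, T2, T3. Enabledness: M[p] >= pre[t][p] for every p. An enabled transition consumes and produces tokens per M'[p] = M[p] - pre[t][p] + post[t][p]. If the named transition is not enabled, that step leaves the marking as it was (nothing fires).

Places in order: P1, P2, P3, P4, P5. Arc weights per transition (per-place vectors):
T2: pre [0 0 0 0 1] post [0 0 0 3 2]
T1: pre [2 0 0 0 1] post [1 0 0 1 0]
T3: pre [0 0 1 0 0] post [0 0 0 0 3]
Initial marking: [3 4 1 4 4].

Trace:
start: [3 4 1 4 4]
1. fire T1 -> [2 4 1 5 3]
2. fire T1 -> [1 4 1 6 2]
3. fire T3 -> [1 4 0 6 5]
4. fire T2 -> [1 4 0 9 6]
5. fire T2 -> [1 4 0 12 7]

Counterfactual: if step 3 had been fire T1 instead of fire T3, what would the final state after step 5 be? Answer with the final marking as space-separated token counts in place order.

1 4 1 12 4

(re-executing from step 3 with the substitution; state before step 3: [1 4 1 6 2])
3. fire T1 -> [1 4 1 6 2]
4. fire T2 -> [1 4 1 9 3]
5. fire T2 -> [1 4 1 12 4]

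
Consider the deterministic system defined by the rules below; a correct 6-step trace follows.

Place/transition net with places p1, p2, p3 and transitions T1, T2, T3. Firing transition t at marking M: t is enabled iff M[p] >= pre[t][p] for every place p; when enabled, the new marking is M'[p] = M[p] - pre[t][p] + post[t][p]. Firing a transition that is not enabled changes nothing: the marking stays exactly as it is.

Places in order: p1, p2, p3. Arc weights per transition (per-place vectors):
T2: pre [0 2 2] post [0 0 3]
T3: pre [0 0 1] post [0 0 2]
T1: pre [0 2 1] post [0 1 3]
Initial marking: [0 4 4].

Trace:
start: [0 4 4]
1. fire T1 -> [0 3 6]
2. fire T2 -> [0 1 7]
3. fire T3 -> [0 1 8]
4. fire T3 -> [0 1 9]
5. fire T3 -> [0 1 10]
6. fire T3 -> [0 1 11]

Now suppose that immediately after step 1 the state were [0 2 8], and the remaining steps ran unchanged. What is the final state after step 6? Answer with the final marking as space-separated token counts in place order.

0 0 13

state after step 1 := [0 2 8]
2. fire T2 -> [0 0 9]
3. fire T3 -> [0 0 10]
4. fire T3 -> [0 0 11]
5. fire T3 -> [0 0 12]
6. fire T3 -> [0 0 13]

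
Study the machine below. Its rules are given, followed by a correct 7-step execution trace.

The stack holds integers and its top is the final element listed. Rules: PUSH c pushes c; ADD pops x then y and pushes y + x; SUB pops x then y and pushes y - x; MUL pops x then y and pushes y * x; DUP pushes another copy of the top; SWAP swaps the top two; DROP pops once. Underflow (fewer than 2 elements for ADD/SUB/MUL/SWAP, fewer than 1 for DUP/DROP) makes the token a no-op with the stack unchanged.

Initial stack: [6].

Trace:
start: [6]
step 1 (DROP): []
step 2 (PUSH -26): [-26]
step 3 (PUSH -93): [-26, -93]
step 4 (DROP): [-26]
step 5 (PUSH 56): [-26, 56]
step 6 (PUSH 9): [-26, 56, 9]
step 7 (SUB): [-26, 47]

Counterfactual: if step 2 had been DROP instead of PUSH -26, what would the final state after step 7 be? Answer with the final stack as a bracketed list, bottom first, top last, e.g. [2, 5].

[47]

(re-executing from step 2 with the substitution; state before step 2: [])
step 2 (DROP): []
step 3 (PUSH -93): [-93]
step 4 (DROP): []
step 5 (PUSH 56): [56]
step 6 (PUSH 9): [56, 9]
step 7 (SUB): [47]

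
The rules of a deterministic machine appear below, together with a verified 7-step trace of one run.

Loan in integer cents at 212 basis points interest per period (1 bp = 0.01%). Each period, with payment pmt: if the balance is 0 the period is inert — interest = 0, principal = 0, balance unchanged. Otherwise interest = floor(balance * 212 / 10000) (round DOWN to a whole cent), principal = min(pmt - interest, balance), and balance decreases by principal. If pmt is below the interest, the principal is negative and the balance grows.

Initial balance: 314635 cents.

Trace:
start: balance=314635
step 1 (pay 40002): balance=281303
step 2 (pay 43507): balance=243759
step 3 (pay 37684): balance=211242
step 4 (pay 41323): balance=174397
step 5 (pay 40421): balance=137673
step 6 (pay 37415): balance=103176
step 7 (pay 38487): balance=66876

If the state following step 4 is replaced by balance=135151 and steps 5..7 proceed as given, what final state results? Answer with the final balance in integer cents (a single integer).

state after step 4 := balance=135151
step 5 (pay 40421): balance=97595
step 6 (pay 37415): balance=62249
step 7 (pay 38487): balance=25081

25081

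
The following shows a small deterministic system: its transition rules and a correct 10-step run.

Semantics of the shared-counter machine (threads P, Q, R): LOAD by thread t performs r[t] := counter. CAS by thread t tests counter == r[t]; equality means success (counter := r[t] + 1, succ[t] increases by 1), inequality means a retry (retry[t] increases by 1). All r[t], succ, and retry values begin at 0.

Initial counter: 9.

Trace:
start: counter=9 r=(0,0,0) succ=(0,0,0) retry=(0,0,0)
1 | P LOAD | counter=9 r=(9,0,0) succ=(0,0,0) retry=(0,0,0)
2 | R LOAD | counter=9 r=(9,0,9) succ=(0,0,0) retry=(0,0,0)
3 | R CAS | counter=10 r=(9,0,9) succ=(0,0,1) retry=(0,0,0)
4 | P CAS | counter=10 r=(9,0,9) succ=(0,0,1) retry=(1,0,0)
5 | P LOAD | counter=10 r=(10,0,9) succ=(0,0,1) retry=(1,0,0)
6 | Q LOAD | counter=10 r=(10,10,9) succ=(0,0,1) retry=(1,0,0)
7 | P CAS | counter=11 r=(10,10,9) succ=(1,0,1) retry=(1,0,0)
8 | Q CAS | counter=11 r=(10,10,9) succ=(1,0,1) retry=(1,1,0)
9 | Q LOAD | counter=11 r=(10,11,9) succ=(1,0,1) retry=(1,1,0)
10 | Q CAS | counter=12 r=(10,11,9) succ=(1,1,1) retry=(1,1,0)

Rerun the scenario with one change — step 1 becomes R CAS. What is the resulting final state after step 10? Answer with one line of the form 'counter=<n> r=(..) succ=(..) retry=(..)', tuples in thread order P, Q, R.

(re-executing from step 1 with the substitution; state before step 1: counter=9 r=(0,0,0) succ=(0,0,0) retry=(0,0,0))
1 | R CAS | counter=9 r=(0,0,0) succ=(0,0,0) retry=(0,0,1)
2 | R LOAD | counter=9 r=(0,0,9) succ=(0,0,0) retry=(0,0,1)
3 | R CAS | counter=10 r=(0,0,9) succ=(0,0,1) retry=(0,0,1)
4 | P CAS | counter=10 r=(0,0,9) succ=(0,0,1) retry=(1,0,1)
5 | P LOAD | counter=10 r=(10,0,9) succ=(0,0,1) retry=(1,0,1)
6 | Q LOAD | counter=10 r=(10,10,9) succ=(0,0,1) retry=(1,0,1)
7 | P CAS | counter=11 r=(10,10,9) succ=(1,0,1) retry=(1,0,1)
8 | Q CAS | counter=11 r=(10,10,9) succ=(1,0,1) retry=(1,1,1)
9 | Q LOAD | counter=11 r=(10,11,9) succ=(1,0,1) retry=(1,1,1)
10 | Q CAS | counter=12 r=(10,11,9) succ=(1,1,1) retry=(1,1,1)

counter=12 r=(10,11,9) succ=(1,1,1) retry=(1,1,1)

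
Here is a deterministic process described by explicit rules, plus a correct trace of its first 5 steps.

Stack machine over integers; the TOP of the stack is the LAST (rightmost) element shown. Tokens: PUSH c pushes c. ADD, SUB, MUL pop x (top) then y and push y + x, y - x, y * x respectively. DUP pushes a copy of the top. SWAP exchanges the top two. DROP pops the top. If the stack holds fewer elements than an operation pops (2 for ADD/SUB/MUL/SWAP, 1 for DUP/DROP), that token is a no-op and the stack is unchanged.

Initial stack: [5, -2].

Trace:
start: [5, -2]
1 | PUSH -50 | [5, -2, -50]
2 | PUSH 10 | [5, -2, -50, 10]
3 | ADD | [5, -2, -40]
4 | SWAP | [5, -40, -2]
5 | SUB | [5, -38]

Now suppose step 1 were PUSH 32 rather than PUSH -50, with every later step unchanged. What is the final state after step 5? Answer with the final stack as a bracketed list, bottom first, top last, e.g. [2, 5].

[5, 44]

(re-executing from step 1 with the substitution; state before step 1: [5, -2])
1 | PUSH 32 | [5, -2, 32]
2 | PUSH 10 | [5, -2, 32, 10]
3 | ADD | [5, -2, 42]
4 | SWAP | [5, 42, -2]
5 | SUB | [5, 44]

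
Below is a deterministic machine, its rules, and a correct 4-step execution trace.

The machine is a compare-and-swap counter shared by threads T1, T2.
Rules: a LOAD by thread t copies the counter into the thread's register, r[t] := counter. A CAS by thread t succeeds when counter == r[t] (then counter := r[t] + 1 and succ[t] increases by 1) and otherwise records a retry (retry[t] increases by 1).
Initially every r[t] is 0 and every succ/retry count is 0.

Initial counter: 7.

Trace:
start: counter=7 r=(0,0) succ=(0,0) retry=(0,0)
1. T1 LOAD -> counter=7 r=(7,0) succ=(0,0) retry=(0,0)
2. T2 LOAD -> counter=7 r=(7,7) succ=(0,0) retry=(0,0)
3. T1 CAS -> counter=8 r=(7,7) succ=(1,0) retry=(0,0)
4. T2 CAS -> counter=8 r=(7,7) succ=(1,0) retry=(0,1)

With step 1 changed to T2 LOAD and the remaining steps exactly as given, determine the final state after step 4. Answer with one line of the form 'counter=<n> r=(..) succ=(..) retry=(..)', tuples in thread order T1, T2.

counter=8 r=(0,7) succ=(0,1) retry=(1,0)

(re-executing from step 1 with the substitution; state before step 1: counter=7 r=(0,0) succ=(0,0) retry=(0,0))
1. T2 LOAD -> counter=7 r=(0,7) succ=(0,0) retry=(0,0)
2. T2 LOAD -> counter=7 r=(0,7) succ=(0,0) retry=(0,0)
3. T1 CAS -> counter=7 r=(0,7) succ=(0,0) retry=(1,0)
4. T2 CAS -> counter=8 r=(0,7) succ=(0,1) retry=(1,0)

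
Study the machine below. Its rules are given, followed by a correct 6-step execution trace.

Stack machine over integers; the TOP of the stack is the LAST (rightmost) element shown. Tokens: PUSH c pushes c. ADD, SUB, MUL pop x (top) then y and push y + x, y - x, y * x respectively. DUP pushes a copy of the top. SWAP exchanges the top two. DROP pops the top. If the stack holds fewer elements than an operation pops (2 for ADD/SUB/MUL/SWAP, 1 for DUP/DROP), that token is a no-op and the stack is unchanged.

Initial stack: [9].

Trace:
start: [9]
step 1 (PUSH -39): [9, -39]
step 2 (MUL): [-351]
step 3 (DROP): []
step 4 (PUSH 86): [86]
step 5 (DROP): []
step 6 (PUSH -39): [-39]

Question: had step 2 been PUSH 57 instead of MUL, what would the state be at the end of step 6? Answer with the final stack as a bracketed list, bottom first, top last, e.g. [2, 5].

(re-executing from step 2 with the substitution; state before step 2: [9, -39])
step 2 (PUSH 57): [9, -39, 57]
step 3 (DROP): [9, -39]
step 4 (PUSH 86): [9, -39, 86]
step 5 (DROP): [9, -39]
step 6 (PUSH -39): [9, -39, -39]

[9, -39, -39]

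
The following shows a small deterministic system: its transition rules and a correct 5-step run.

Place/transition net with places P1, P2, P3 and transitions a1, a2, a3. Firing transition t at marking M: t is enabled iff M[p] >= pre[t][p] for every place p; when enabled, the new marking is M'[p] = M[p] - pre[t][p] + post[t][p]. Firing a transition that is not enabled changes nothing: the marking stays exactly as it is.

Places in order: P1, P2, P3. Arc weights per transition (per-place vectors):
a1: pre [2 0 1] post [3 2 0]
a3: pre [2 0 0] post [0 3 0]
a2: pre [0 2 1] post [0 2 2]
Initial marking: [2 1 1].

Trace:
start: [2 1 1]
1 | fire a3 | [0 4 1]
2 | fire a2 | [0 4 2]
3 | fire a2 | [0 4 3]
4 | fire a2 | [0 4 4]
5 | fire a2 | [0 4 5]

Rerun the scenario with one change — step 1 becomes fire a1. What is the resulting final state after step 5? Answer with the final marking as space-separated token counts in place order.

3 3 0

(re-executing from step 1 with the substitution; state before step 1: [2 1 1])
1 | fire a1 | [3 3 0]
2 | fire a2 | [3 3 0]
3 | fire a2 | [3 3 0]
4 | fire a2 | [3 3 0]
5 | fire a2 | [3 3 0]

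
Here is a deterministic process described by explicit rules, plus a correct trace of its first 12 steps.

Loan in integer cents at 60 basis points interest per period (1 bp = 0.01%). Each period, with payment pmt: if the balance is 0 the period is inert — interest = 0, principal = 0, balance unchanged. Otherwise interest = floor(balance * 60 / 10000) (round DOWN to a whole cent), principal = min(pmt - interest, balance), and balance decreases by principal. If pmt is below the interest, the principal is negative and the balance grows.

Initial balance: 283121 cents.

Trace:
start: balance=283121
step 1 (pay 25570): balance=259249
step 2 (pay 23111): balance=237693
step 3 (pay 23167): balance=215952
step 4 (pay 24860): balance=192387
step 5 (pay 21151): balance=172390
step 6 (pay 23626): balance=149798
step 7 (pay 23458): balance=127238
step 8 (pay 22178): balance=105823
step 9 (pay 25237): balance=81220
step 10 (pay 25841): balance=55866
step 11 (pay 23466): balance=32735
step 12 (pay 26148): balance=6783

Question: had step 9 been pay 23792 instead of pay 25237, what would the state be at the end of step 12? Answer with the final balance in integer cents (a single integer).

8253

(re-executing from step 9 with the substitution; state before step 9: balance=105823)
step 9 (pay 23792): balance=82665
step 10 (pay 25841): balance=57319
step 11 (pay 23466): balance=34196
step 12 (pay 26148): balance=8253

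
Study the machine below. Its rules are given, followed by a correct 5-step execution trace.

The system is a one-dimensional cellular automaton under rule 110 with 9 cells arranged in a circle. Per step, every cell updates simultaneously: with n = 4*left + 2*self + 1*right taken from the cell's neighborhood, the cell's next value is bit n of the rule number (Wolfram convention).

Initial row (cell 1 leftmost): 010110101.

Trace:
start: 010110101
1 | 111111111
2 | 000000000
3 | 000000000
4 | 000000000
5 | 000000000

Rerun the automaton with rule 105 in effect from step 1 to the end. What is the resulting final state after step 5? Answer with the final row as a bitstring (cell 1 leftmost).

(re-executing steps 1..5 under rule 105; state before step 1: 010110101)
1 | 101111010
2 | 011001101
3 | 111001110
4 | 101001011
5 | 110000110

110000110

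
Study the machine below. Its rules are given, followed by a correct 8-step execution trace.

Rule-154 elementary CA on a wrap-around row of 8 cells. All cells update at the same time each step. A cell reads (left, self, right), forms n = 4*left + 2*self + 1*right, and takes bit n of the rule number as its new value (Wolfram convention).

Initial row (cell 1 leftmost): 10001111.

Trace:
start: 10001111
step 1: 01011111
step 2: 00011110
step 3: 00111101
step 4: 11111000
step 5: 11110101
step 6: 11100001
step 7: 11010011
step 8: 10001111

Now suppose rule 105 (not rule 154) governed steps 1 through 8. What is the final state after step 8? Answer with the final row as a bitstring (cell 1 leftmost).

10001111

(re-executing steps 1..8 under rule 105; state before step 1: 10001111)
step 1: 10101000
step 2: 01010010
step 3: 00100000
step 4: 10001111
step 5: 10101000
step 6: 01010010
step 7: 00100000
step 8: 10001111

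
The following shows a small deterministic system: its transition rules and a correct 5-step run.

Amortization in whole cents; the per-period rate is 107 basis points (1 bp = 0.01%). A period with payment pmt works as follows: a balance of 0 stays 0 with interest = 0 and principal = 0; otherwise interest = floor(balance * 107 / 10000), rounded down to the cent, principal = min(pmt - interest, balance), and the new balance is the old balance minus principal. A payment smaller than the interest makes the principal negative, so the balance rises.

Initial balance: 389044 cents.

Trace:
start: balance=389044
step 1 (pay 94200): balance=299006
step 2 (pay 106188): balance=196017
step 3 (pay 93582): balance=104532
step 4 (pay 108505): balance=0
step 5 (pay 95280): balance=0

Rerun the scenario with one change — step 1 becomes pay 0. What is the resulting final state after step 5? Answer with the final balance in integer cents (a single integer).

132

(re-executing from step 1 with the substitution; state before step 1: balance=389044)
step 1 (pay 0): balance=393206
step 2 (pay 106188): balance=291225
step 3 (pay 93582): balance=200759
step 4 (pay 108505): balance=94402
step 5 (pay 95280): balance=132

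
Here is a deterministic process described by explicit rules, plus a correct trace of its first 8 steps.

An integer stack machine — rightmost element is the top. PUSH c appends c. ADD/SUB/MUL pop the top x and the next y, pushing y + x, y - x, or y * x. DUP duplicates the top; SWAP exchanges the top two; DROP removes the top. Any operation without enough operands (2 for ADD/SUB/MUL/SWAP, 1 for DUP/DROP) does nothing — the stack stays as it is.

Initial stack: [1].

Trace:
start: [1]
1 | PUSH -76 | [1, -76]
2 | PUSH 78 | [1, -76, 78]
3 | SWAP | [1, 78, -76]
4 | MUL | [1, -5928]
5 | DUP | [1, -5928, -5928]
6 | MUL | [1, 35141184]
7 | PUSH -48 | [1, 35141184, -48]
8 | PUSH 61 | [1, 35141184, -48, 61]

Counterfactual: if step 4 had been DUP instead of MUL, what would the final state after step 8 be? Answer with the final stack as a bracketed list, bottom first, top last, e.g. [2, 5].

(re-executing from step 4 with the substitution; state before step 4: [1, 78, -76])
4 | DUP | [1, 78, -76, -76]
5 | DUP | [1, 78, -76, -76, -76]
6 | MUL | [1, 78, -76, 5776]
7 | PUSH -48 | [1, 78, -76, 5776, -48]
8 | PUSH 61 | [1, 78, -76, 5776, -48, 61]

[1, 78, -76, 5776, -48, 61]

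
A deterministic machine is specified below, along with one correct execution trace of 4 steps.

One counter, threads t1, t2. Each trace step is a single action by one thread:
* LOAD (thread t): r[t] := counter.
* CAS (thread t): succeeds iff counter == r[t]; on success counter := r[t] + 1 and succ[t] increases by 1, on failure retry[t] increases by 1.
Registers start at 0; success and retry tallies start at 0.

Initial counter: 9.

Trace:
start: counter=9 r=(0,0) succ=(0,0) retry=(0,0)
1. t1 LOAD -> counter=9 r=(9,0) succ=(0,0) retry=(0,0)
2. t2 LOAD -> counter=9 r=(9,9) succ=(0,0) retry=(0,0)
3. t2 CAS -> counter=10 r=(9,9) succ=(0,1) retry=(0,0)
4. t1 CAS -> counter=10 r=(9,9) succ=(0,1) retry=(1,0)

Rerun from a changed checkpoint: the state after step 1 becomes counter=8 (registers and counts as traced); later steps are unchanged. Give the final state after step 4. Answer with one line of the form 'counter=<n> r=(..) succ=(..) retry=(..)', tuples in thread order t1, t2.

state after step 1 := counter=8 r=(9,0) succ=(0,0) retry=(0,0)
2. t2 LOAD -> counter=8 r=(9,8) succ=(0,0) retry=(0,0)
3. t2 CAS -> counter=9 r=(9,8) succ=(0,1) retry=(0,0)
4. t1 CAS -> counter=10 r=(9,8) succ=(1,1) retry=(0,0)

counter=10 r=(9,8) succ=(1,1) retry=(0,0)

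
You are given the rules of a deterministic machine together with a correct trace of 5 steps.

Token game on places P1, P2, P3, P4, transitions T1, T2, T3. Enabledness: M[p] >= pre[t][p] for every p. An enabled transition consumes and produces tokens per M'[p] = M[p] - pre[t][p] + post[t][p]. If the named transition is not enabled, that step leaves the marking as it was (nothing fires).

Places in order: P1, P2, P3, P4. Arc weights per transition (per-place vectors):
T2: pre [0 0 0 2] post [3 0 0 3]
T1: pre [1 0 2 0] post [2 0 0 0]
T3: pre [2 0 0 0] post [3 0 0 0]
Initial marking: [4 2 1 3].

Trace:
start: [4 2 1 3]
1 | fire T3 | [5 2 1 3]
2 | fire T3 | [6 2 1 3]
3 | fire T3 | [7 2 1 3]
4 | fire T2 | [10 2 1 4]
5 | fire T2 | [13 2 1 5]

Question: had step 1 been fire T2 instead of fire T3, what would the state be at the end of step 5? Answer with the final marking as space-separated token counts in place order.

(re-executing from step 1 with the substitution; state before step 1: [4 2 1 3])
1 | fire T2 | [7 2 1 4]
2 | fire T3 | [8 2 1 4]
3 | fire T3 | [9 2 1 4]
4 | fire T2 | [12 2 1 5]
5 | fire T2 | [15 2 1 6]

15 2 1 6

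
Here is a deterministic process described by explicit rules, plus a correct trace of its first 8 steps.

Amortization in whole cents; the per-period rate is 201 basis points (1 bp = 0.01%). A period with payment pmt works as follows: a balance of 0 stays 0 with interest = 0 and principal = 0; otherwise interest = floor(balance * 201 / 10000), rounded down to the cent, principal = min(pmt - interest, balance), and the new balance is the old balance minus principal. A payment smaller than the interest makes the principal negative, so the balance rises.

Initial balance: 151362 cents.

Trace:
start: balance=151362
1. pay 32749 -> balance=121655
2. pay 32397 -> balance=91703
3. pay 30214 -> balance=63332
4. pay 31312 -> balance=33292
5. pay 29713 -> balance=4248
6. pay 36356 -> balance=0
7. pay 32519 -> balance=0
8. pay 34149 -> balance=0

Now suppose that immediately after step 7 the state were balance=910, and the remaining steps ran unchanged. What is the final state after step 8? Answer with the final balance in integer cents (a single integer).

0

state after step 7 := balance=910
8. pay 34149 -> balance=0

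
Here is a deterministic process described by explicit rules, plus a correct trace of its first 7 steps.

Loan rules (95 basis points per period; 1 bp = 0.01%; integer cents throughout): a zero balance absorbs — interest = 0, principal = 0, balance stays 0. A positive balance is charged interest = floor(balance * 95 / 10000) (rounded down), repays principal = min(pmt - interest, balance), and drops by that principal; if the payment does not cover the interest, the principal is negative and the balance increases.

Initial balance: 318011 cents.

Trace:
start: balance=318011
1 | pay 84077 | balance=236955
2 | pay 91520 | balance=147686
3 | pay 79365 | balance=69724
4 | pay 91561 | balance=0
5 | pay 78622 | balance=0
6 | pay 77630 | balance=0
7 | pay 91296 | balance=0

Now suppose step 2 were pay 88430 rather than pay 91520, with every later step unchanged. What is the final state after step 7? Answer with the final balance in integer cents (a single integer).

(re-executing from step 2 with the substitution; state before step 2: balance=236955)
2 | pay 88430 | balance=150776
3 | pay 79365 | balance=72843
4 | pay 91561 | balance=0
5 | pay 78622 | balance=0
6 | pay 77630 | balance=0
7 | pay 91296 | balance=0

0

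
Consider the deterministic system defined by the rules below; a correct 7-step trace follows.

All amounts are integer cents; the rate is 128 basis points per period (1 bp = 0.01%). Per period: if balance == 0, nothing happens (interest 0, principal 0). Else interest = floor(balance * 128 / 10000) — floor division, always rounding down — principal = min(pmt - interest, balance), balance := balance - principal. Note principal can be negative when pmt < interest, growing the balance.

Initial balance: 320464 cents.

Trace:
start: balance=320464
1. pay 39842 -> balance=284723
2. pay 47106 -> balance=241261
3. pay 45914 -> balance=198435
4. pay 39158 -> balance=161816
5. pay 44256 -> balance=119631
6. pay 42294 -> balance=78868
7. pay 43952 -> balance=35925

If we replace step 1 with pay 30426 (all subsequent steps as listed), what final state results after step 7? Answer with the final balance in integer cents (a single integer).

46087

(re-executing from step 1 with the substitution; state before step 1: balance=320464)
1. pay 30426 -> balance=294139
2. pay 47106 -> balance=250797
3. pay 45914 -> balance=208093
4. pay 39158 -> balance=171598
5. pay 44256 -> balance=129538
6. pay 42294 -> balance=88902
7. pay 43952 -> balance=46087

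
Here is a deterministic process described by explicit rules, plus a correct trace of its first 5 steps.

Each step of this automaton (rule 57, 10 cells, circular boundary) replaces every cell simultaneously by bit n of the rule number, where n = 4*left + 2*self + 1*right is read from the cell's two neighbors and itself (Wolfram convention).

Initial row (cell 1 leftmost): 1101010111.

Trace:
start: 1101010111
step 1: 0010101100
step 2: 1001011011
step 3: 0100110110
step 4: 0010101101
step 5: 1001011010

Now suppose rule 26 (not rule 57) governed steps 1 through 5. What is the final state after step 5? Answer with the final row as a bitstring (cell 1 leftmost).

0101000000

(re-executing steps 1..5 under rule 26; state before step 1: 1101010111)
step 1: 0000000100
step 2: 0000001010
step 3: 0000010001
step 4: 1000101010
step 5: 0101000000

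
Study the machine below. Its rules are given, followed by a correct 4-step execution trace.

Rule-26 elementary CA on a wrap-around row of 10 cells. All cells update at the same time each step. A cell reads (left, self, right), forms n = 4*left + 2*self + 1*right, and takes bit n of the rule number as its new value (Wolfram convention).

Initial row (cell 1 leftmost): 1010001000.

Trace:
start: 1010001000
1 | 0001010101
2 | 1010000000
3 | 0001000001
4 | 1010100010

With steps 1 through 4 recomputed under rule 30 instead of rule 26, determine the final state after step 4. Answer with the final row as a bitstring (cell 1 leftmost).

(re-executing steps 1..4 under rule 30; state before step 1: 1010001000)
1 | 1011011101
2 | 0010010001
3 | 1111111011
4 | 0000000010

0000000010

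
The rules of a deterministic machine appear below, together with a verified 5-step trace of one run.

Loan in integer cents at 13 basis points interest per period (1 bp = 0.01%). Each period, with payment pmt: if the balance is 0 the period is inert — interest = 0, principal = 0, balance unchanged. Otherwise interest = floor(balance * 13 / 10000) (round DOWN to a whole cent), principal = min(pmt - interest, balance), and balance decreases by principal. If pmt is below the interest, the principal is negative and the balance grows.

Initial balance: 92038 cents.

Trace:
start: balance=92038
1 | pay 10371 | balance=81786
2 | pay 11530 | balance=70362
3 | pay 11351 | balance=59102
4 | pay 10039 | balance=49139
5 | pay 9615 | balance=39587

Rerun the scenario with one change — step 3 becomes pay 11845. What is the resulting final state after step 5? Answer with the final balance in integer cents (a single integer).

(re-executing from step 3 with the substitution; state before step 3: balance=70362)
3 | pay 11845 | balance=58608
4 | pay 10039 | balance=48645
5 | pay 9615 | balance=39093

39093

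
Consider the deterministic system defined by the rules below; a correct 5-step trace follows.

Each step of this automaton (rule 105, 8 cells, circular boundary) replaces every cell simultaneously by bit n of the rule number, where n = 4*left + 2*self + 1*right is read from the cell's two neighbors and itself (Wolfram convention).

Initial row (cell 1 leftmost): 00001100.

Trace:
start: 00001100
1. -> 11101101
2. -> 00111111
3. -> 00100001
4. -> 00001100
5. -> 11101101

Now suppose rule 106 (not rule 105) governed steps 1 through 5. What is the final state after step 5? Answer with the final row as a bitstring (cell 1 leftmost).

11010001

(re-executing steps 1..5 under rule 106; state before step 1: 00001100)
1. -> 00011100
2. -> 00110100
3. -> 01111000
4. -> 11001000
5. -> 11010001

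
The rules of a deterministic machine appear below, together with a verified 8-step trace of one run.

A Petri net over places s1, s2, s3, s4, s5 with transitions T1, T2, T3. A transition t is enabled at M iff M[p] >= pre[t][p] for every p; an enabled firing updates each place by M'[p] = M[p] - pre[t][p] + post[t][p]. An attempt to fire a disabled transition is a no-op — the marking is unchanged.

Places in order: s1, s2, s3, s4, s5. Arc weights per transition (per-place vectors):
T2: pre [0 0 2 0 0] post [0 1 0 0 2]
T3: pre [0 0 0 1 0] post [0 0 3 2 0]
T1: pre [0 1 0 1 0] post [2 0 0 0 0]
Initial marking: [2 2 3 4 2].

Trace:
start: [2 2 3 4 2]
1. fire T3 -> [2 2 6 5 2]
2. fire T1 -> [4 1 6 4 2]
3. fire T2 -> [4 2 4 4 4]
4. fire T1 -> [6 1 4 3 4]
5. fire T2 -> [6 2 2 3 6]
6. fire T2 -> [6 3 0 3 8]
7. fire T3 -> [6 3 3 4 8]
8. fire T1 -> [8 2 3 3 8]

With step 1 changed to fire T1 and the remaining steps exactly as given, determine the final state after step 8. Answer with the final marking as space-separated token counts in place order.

(re-executing from step 1 with the substitution; state before step 1: [2 2 3 4 2])
1. fire T1 -> [4 1 3 3 2]
2. fire T1 -> [6 0 3 2 2]
3. fire T2 -> [6 1 1 2 4]
4. fire T1 -> [8 0 1 1 4]
5. fire T2 -> [8 0 1 1 4]
6. fire T2 -> [8 0 1 1 4]
7. fire T3 -> [8 0 4 2 4]
8. fire T1 -> [8 0 4 2 4]

8 0 4 2 4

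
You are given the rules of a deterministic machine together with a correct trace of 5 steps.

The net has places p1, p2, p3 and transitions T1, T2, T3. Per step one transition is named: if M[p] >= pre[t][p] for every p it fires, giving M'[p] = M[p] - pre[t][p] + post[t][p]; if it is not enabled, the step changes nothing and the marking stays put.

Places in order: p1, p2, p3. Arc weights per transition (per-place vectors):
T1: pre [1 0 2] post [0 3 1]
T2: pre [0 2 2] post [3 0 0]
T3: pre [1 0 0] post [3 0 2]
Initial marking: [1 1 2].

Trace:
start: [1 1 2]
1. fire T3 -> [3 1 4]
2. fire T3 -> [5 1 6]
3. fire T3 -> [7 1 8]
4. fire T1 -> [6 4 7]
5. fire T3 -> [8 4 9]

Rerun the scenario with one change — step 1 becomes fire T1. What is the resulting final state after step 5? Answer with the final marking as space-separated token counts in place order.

0 4 1

(re-executing from step 1 with the substitution; state before step 1: [1 1 2])
1. fire T1 -> [0 4 1]
2. fire T3 -> [0 4 1]
3. fire T3 -> [0 4 1]
4. fire T1 -> [0 4 1]
5. fire T3 -> [0 4 1]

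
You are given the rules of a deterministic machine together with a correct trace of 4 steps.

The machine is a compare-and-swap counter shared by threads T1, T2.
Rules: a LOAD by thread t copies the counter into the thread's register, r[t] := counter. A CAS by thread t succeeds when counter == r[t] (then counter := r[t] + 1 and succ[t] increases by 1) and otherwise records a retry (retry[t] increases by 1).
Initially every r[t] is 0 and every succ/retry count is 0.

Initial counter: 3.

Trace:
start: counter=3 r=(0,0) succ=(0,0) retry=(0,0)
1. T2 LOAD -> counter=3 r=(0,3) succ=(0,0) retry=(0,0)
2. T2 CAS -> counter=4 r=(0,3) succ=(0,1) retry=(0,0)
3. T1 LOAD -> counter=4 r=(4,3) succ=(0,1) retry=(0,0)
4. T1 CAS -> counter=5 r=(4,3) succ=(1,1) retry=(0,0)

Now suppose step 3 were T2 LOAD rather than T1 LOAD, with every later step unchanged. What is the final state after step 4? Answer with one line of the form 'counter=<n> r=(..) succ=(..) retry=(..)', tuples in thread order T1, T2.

counter=4 r=(0,4) succ=(0,1) retry=(1,0)

(re-executing from step 3 with the substitution; state before step 3: counter=4 r=(0,3) succ=(0,1) retry=(0,0))
3. T2 LOAD -> counter=4 r=(0,4) succ=(0,1) retry=(0,0)
4. T1 CAS -> counter=4 r=(0,4) succ=(0,1) retry=(1,0)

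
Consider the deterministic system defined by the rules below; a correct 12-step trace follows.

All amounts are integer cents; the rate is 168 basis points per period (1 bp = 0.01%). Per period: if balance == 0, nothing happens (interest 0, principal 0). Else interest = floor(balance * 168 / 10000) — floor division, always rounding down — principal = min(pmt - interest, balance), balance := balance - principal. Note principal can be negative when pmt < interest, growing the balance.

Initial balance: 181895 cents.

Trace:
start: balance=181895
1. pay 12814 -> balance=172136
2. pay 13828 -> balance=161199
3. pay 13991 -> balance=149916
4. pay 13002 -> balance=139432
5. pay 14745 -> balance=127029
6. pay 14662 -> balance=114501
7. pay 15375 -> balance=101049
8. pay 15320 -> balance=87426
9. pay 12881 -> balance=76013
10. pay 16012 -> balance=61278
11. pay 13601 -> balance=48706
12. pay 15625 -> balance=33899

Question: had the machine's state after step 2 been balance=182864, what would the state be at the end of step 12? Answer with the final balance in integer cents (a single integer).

59490

state after step 2 := balance=182864
3. pay 13991 -> balance=171945
4. pay 13002 -> balance=161831
5. pay 14745 -> balance=149804
6. pay 14662 -> balance=137658
7. pay 15375 -> balance=124595
8. pay 15320 -> balance=111368
9. pay 12881 -> balance=100357
10. pay 16012 -> balance=86030
11. pay 13601 -> balance=73874
12. pay 15625 -> balance=59490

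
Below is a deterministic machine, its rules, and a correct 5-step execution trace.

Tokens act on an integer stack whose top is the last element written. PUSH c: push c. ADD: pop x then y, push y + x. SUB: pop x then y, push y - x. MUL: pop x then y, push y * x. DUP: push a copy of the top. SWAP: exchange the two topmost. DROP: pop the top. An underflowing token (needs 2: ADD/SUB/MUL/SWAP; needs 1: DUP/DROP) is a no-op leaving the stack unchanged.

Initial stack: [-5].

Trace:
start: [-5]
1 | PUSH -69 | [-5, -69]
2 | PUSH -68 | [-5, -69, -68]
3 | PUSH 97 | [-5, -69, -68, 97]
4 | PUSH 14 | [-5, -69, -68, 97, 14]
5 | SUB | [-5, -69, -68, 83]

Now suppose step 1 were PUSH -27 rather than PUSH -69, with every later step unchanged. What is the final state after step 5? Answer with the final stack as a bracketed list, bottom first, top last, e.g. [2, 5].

(re-executing from step 1 with the substitution; state before step 1: [-5])
1 | PUSH -27 | [-5, -27]
2 | PUSH -68 | [-5, -27, -68]
3 | PUSH 97 | [-5, -27, -68, 97]
4 | PUSH 14 | [-5, -27, -68, 97, 14]
5 | SUB | [-5, -27, -68, 83]

[-5, -27, -68, 83]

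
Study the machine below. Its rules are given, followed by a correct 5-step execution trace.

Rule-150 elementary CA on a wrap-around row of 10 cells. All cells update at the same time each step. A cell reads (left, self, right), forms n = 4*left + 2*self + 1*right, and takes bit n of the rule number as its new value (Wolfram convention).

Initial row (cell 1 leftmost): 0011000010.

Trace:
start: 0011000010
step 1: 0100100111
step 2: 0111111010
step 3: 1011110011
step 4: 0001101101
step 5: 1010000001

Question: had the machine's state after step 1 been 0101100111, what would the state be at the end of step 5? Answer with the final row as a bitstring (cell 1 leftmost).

state after step 1 := 0101100111
step 2: 0100011010
step 3: 1110100011
step 4: 1100110101
step 5: 1011000100

1011000100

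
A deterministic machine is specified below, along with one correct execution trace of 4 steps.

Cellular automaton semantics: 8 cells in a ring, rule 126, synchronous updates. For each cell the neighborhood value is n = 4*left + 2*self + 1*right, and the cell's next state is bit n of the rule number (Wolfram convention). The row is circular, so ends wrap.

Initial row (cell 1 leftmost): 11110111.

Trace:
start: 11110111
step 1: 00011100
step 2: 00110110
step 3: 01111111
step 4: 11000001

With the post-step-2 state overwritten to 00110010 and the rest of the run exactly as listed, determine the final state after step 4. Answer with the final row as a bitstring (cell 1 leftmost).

11000001

state after step 2 := 00110010
step 3: 01111111
step 4: 11000001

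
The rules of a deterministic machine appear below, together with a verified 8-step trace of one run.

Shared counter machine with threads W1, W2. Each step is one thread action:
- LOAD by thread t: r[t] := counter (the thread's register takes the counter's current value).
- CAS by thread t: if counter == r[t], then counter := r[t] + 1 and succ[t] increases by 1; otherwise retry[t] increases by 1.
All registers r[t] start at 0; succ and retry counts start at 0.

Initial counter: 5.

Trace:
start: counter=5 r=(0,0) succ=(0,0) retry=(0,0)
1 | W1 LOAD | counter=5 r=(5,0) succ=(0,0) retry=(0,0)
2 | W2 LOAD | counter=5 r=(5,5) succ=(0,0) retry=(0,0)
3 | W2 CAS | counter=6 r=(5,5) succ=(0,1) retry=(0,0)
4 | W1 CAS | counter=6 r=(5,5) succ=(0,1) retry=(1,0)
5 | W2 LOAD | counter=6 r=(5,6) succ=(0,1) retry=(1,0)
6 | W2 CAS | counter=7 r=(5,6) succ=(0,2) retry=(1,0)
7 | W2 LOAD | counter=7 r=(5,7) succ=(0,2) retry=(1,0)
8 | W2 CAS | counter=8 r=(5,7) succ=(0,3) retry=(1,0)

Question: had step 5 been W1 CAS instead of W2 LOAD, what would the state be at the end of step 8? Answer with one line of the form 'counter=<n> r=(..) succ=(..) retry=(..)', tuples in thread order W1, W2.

(re-executing from step 5 with the substitution; state before step 5: counter=6 r=(5,5) succ=(0,1) retry=(1,0))
5 | W1 CAS | counter=6 r=(5,5) succ=(0,1) retry=(2,0)
6 | W2 CAS | counter=6 r=(5,5) succ=(0,1) retry=(2,1)
7 | W2 LOAD | counter=6 r=(5,6) succ=(0,1) retry=(2,1)
8 | W2 CAS | counter=7 r=(5,6) succ=(0,2) retry=(2,1)

counter=7 r=(5,6) succ=(0,2) retry=(2,1)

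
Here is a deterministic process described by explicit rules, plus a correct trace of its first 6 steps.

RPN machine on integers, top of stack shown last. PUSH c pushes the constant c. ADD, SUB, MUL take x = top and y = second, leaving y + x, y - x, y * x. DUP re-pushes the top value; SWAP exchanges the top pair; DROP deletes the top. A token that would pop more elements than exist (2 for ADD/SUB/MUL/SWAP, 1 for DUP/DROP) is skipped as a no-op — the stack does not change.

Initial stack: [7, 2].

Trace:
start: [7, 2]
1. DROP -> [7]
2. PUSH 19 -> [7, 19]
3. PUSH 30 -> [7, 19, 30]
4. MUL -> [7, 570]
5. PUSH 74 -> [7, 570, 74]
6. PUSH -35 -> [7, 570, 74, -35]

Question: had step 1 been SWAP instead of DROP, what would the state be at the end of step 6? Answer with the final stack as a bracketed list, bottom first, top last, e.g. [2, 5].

(re-executing from step 1 with the substitution; state before step 1: [7, 2])
1. SWAP -> [2, 7]
2. PUSH 19 -> [2, 7, 19]
3. PUSH 30 -> [2, 7, 19, 30]
4. MUL -> [2, 7, 570]
5. PUSH 74 -> [2, 7, 570, 74]
6. PUSH -35 -> [2, 7, 570, 74, -35]

[2, 7, 570, 74, -35]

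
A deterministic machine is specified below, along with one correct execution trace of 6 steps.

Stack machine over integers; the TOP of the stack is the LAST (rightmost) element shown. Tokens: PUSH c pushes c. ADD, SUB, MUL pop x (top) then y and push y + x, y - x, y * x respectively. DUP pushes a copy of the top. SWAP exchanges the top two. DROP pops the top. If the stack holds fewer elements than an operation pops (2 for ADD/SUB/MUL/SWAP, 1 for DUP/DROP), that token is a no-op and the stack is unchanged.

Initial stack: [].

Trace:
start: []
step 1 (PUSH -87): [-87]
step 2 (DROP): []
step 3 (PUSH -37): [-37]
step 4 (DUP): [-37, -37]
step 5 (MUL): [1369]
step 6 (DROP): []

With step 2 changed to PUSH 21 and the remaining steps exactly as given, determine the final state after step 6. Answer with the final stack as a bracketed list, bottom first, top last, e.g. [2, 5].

(re-executing from step 2 with the substitution; state before step 2: [-87])
step 2 (PUSH 21): [-87, 21]
step 3 (PUSH -37): [-87, 21, -37]
step 4 (DUP): [-87, 21, -37, -37]
step 5 (MUL): [-87, 21, 1369]
step 6 (DROP): [-87, 21]

[-87, 21]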